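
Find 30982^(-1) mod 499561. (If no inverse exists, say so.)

81508

gcd(499561, 30982) by repeated division:
499561 = 16*30982 + 3849
30982 = 8*3849 + 190
3849 = 20*190 + 49
190 = 3*49 + 43
49 = 1*43 + 6
43 = 7*6 + 1
6 = 6*1 + 0
gcd = 1, so the inverse exists. Back-substitute:
1 = 43 − 7·6
1 = −7·49 + 8·43
1 = 8·190 − 31·49
1 = −31·3849 + 628·190
1 = 628·30982 − 5055·3849
1 = −5055·499561 + 81508·30982
So 30982·81508 ≡ 1 (mod 499561).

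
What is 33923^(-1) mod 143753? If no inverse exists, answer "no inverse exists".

15925

gcd(143753, 33923) by repeated division:
143753 = 4·33923 + 8061
33923 = 4·8061 + 1679
8061 = 4·1679 + 1345
1679 = 1·1345 + 334
1345 = 4·334 + 9
334 = 37·9 + 1
9 = 9·1 + 0
The gcd is 1. Working backward:
1 = 334 − 37·9
1 = −37·1345 + 149·334
1 = 149·1679 − 186·1345
1 = −186·8061 + 893·1679
1 = 893·33923 − 3758·8061
1 = −3758·143753 + 15925·33923
So 33923·15925 ≡ 1 (mod 143753).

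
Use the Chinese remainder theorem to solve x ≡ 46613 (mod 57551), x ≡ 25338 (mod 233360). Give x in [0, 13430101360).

Write x = 46613 + 57551·k. Then 57551·k ≡ 25338 − 46613 ≡ 212085 (mod 233360).
Need 57551⁻¹ mod 233360. Extended Euclid on (233360, 57551):
233360 = 4×57551 + 3156
57551 = 18×3156 + 743
3156 = 4×743 + 184
743 = 4×184 + 7
184 = 26×7 + 2
7 = 3×2 + 1
2 = 2×1 + 0
Back-substitute:
1 = 7 − 3·2
1 = −3·184 + 79·7
1 = 79·743 − 319·184
1 = −319·3156 + 1355·743
1 = 1355·57551 − 24709·3156
1 = −24709·233360 + 100191·57551
57551⁻¹ ≡ 100191 (mod 233360), so k ≡ 100191·212085 ≡ 180075 (mod 233360).
x = 46613 + 57551·180075 = 10363542938.

10363542938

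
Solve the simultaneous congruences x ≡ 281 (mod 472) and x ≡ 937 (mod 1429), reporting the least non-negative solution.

343897

Write x = 281 + 472·k. Then 472·k ≡ 937 − 281 ≡ 656 (mod 1429).
Need 472⁻¹ mod 1429. Extended Euclid on (1429, 472):
1429 = 3×472 + 13
472 = 36×13 + 4
13 = 3×4 + 1
4 = 4×1 + 0
Back-substitute:
1 = 13 − 3·4
1 = −3·472 + 109·13
1 = 109·1429 − 330·472
472⁻¹ ≡ 1099 (mod 1429), so k ≡ 1099·656 ≡ 728 (mod 1429).
x = 281 + 472·728 = 343897.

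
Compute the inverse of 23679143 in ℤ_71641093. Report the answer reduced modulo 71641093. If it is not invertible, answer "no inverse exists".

Run Euclid on (71641093, 23679143):
71641093 = 3×23679143 + 603664
23679143 = 39×603664 + 136247
603664 = 4×136247 + 58676
136247 = 2×58676 + 18895
58676 = 3×18895 + 1991
18895 = 9×1991 + 976
1991 = 2×976 + 39
976 = 25×39 + 1
39 = 39×1 + 0
Since gcd(23679143, 71641093) = 1, back-substitute to write 1 as a combination:
1 = 976 − 25·39
1 = −25·1991 + 51·976
1 = 51·18895 − 484·1991
1 = −484·58676 + 1503·18895
1 = 1503·136247 − 3490·58676
1 = −3490·603664 + 15463·136247
1 = 15463·23679143 − 606547·603664
1 = −606547·71641093 + 1835104·23679143
So 23679143·1835104 ≡ 1 (mod 71641093).

1835104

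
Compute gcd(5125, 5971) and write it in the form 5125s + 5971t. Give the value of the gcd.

1

Repeated division:
5971 = 1·5125 + 846
5125 = 6·846 + 49
846 = 17·49 + 13
49 = 3·13 + 10
13 = 1·10 + 3
10 = 3·3 + 1
3 = 3·1 + 0
gcd(5125, 5971) = 1.
Working backward:
1 = 10 − 3·3
1 = −3·13 + 4·10
1 = 4·49 − 15·13
1 = −15·846 + 259·49
1 = 259·5125 − 1569·846
1 = −1569·5971 + 1828·5125
So 1 = (-1569)·5971 + (1828)·5125.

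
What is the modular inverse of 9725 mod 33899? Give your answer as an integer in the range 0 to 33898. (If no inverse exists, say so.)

Run Euclid on (33899, 9725):
33899 = 3*9725 + 4724
9725 = 2*4724 + 277
4724 = 17*277 + 15
277 = 18*15 + 7
15 = 2*7 + 1
7 = 7*1 + 0
gcd = 1, so the inverse exists. Back-substitute:
1 = 15 − 2·7
1 = −2·277 + 37·15
1 = 37·4724 − 631·277
1 = −631·9725 + 1299·4724
1 = 1299·33899 − 4528·9725
Thus 9725·(-4528) ≡ 1 (mod 33899); reducing, -4528 mod 33899 = 29371.

29371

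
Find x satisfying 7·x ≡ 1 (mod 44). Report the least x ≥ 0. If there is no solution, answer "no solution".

First find gcd(7, 44):
44 = 6*7 + 2
7 = 3*2 + 1
2 = 2*1 + 0
gcd = 1, so a unique solution mod 44 exists.
Back-substitute for the Bézout coefficients:
1 = 7 − 3·2
1 = −3·44 + 19·7
So 7·(19) ≡ 1 (mod 44), giving 7⁻¹ ≡ 19.
x ≡ 7⁻¹·1 ≡ 19·1 ≡ 19 (mod 44).

19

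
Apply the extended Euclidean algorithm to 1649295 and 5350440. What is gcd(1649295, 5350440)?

Repeated division:
5350440 = 3×1649295 + 402555
1649295 = 4×402555 + 39075
402555 = 10×39075 + 11805
39075 = 3×11805 + 3660
11805 = 3×3660 + 825
3660 = 4×825 + 360
825 = 2×360 + 105
360 = 3×105 + 45
105 = 2×45 + 15
45 = 3×15 + 0
gcd(1649295, 5350440) = 15.
Express as a combination:
15 = 105 − 2·45
15 = −2·360 + 7·105
15 = 7·825 − 16·360
15 = −16·3660 + 71·825
15 = 71·11805 − 229·3660
15 = −229·39075 + 758·11805
15 = 758·402555 − 7809·39075
15 = −7809·1649295 + 31994·402555
15 = 31994·5350440 − 103791·1649295
So 15 = (31994)·5350440 + (-103791)·1649295.

15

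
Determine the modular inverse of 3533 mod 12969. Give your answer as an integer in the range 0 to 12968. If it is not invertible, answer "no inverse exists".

gcd(12969, 3533) by repeated division:
12969 = 3×3533 + 2370
3533 = 1×2370 + 1163
2370 = 2×1163 + 44
1163 = 26×44 + 19
44 = 2×19 + 6
19 = 3×6 + 1
6 = 6×1 + 0
Since gcd(3533, 12969) = 1, back-substitute to write 1 as a combination:
1 = 19 − 3·6
1 = −3·44 + 7·19
1 = 7·1163 − 185·44
1 = −185·2370 + 377·1163
1 = 377·3533 − 562·2370
1 = −562·12969 + 2063·3533
So 3533·2063 ≡ 1 (mod 12969).

2063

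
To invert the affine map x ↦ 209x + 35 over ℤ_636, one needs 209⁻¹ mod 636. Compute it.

Extended Euclidean algorithm:
636 = 3*209 + 9
209 = 23*9 + 2
9 = 4*2 + 1
2 = 2*1 + 0
The gcd is 1. Working backward:
1 = 9 − 4·2
1 = −4·209 + 93·9
1 = 93·636 − 283·209
So 209·(-283) ≡ 1 (mod 636), and -283 ≡ 353 (mod 636).

353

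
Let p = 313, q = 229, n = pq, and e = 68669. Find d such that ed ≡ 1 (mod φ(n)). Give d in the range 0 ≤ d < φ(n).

φ(n) = (p−1)(q−1) = 312·228 = 71136.
Need d with 68669·d ≡ 1 (mod 71136). Apply the extended Euclidean algorithm:
71136 = 1·68669 + 2467
68669 = 27·2467 + 2060
2467 = 1·2060 + 407
2060 = 5·407 + 25
407 = 16·25 + 7
25 = 3·7 + 4
7 = 1·4 + 3
4 = 1·3 + 1
3 = 3·1 + 0
Back-substitute:
1 = 4 − 3
1 = −7 + 2·4
1 = 2·25 − 7·7
1 = −7·407 + 114·25
1 = 114·2060 − 577·407
1 = −577·2467 + 691·2060
1 = 691·68669 − 19234·2467
1 = −19234·71136 + 19925·68669
So 68669·19925 ≡ 1 (mod 71136), hence d = 19925.

19925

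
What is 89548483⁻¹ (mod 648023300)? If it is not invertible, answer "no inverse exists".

110626847

gcd(648023300, 89548483) by repeated division:
648023300 = 7·89548483 + 21183919
89548483 = 4·21183919 + 4812807
21183919 = 4·4812807 + 1932691
4812807 = 2·1932691 + 947425
1932691 = 2·947425 + 37841
947425 = 25·37841 + 1400
37841 = 27·1400 + 41
1400 = 34·41 + 6
41 = 6·6 + 5
6 = 1·5 + 1
5 = 5·1 + 0
Since gcd(89548483, 648023300) = 1, back-substitute to write 1 as a combination:
1 = 6 − 5
1 = −41 + 7·6
1 = 7·1400 − 239·41
1 = −239·37841 + 6460·1400
1 = 6460·947425 − 161739·37841
1 = −161739·1932691 + 329938·947425
1 = 329938·4812807 − 821615·1932691
1 = −821615·21183919 + 3616398·4812807
1 = 3616398·89548483 − 15287207·21183919
1 = −15287207·648023300 + 110626847·89548483
So 89548483·110626847 ≡ 1 (mod 648023300).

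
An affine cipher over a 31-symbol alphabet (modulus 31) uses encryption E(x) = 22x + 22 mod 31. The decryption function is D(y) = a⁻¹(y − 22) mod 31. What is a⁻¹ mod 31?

Extended Euclidean algorithm:
31 = 1×22 + 9
22 = 2×9 + 4
9 = 2×4 + 1
4 = 4×1 + 0
The gcd is 1. Working backward:
1 = 9 − 2·4
1 = −2·22 + 5·9
1 = 5·31 − 7·22
So 22·(-7) ≡ 1 (mod 31), and -7 ≡ 24 (mod 31).

24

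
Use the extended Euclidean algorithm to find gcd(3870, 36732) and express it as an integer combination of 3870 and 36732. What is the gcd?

6

Repeated division:
36732 = 9*3870 + 1902
3870 = 2*1902 + 66
1902 = 28*66 + 54
66 = 1*54 + 12
54 = 4*12 + 6
12 = 2*6 + 0
gcd(3870, 36732) = 6.
Express as a combination:
6 = 54 − 4·12
6 = −4·66 + 5·54
6 = 5·1902 − 144·66
6 = −144·3870 + 293·1902
6 = 293·36732 − 2781·3870
So 6 = (293)·36732 + (-2781)·3870.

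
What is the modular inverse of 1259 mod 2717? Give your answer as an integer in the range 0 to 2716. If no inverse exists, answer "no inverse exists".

Apply the Euclidean algorithm to 2717 and 1259:
2717 = 2×1259 + 199
1259 = 6×199 + 65
199 = 3×65 + 4
65 = 16×4 + 1
4 = 4×1 + 0
Since gcd(1259, 2717) = 1, back-substitute to write 1 as a combination:
1 = 65 − 16·4
1 = −16·199 + 49·65
1 = 49·1259 − 310·199
1 = −310·2717 + 669·1259
So 1259·669 ≡ 1 (mod 2717).

669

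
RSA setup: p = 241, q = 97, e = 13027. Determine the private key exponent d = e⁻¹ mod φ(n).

φ(n) = (p−1)(q−1) = 240·96 = 23040.
Need d with 13027·d ≡ 1 (mod 23040). Apply the extended Euclidean algorithm:
23040 = 1*13027 + 10013
13027 = 1*10013 + 3014
10013 = 3*3014 + 971
3014 = 3*971 + 101
971 = 9*101 + 62
101 = 1*62 + 39
62 = 1*39 + 23
39 = 1*23 + 16
23 = 1*16 + 7
16 = 2*7 + 2
7 = 3*2 + 1
2 = 2*1 + 0
Back-substitute:
1 = 7 − 3·2
1 = −3·16 + 7·7
1 = 7·23 − 10·16
1 = −10·39 + 17·23
1 = 17·62 − 27·39
1 = −27·101 + 44·62
1 = 44·971 − 423·101
1 = −423·3014 + 1313·971
1 = 1313·10013 − 4362·3014
1 = −4362·13027 + 5675·10013
1 = 5675·23040 − 10037·13027
So 13027·(-10037) ≡ 1 (mod 23040), hence d ≡ -10037 ≡ 13003 (mod 23040).

13003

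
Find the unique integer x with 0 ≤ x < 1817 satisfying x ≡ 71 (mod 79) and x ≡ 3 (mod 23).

Write x = 71 + 79·k. Then 79·k ≡ 3 − 71 ≡ 1 (mod 23).
Need 79⁻¹ mod 23. Extended Euclid on (23, 10):
23 = 2*10 + 3
10 = 3*3 + 1
3 = 3*1 + 0
Back-substitute:
1 = 10 − 3·3
1 = −3·23 + 7·10
79⁻¹ ≡ 7 (mod 23), so k ≡ 7·1 ≡ 7 (mod 23).
x = 71 + 79·7 = 624.

624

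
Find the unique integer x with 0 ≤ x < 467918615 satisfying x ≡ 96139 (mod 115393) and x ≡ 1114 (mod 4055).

378008214

Write x = 96139 + 115393·k. Then 115393·k ≡ 1114 − 96139 ≡ 2295 (mod 4055).
Need 115393⁻¹ mod 4055. Extended Euclid on (4055, 1853):
4055 = 2·1853 + 349
1853 = 5·349 + 108
349 = 3·108 + 25
108 = 4·25 + 8
25 = 3·8 + 1
8 = 8·1 + 0
Back-substitute:
1 = 25 − 3·8
1 = −3·108 + 13·25
1 = 13·349 − 42·108
1 = −42·1853 + 223·349
1 = 223·4055 − 488·1853
115393⁻¹ ≡ 3567 (mod 4055), so k ≡ 3567·2295 ≡ 3275 (mod 4055).
x = 96139 + 115393·3275 = 378008214.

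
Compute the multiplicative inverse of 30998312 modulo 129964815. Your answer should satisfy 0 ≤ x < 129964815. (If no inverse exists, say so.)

Run Euclid on (129964815, 30998312):
129964815 = 4·30998312 + 5971567
30998312 = 5·5971567 + 1140477
5971567 = 5·1140477 + 269182
1140477 = 4·269182 + 63749
269182 = 4·63749 + 14186
63749 = 4·14186 + 7005
14186 = 2·7005 + 176
7005 = 39·176 + 141
176 = 1·141 + 35
141 = 4·35 + 1
35 = 35·1 + 0
gcd = 1, so the inverse exists. Back-substitute:
1 = 141 − 4·35
1 = −4·176 + 5·141
1 = 5·7005 − 199·176
1 = −199·14186 + 403·7005
1 = 403·63749 − 1811·14186
1 = −1811·269182 + 7647·63749
1 = 7647·1140477 − 32399·269182
1 = −32399·5971567 + 169642·1140477
1 = 169642·30998312 − 880609·5971567
1 = −880609·129964815 + 3692078·30998312
So 30998312·3692078 ≡ 1 (mod 129964815).

3692078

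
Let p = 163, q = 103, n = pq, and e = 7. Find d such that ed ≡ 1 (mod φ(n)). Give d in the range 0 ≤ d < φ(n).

11803

φ(n) = (p−1)(q−1) = 162·102 = 16524.
Need d with 7·d ≡ 1 (mod 16524). Apply the extended Euclidean algorithm:
16524 = 2360*7 + 4
7 = 1*4 + 3
4 = 1*3 + 1
3 = 3*1 + 0
Back-substitute:
1 = 4 − 3
1 = −7 + 2·4
1 = 2·16524 − 4721·7
So 7·(-4721) ≡ 1 (mod 16524), hence d ≡ -4721 ≡ 11803 (mod 16524).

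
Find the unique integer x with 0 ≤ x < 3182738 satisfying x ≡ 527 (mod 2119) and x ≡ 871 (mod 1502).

Write x = 527 + 2119·k. Then 2119·k ≡ 871 − 527 ≡ 344 (mod 1502).
Need 2119⁻¹ mod 1502. Extended Euclid on (1502, 617):
1502 = 2*617 + 268
617 = 2*268 + 81
268 = 3*81 + 25
81 = 3*25 + 6
25 = 4*6 + 1
6 = 6*1 + 0
Back-substitute:
1 = 25 − 4·6
1 = −4·81 + 13·25
1 = 13·268 − 43·81
1 = −43·617 + 99·268
1 = 99·1502 − 241·617
2119⁻¹ ≡ 1261 (mod 1502), so k ≡ 1261·344 ≡ 1208 (mod 1502).
x = 527 + 2119·1208 = 2560279.

2560279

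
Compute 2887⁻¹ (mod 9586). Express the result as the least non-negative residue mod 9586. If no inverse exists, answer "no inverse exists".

Run Euclid on (9586, 2887):
9586 = 3×2887 + 925
2887 = 3×925 + 112
925 = 8×112 + 29
112 = 3×29 + 25
29 = 1×25 + 4
25 = 6×4 + 1
4 = 4×1 + 0
Since gcd(2887, 9586) = 1, back-substitute to write 1 as a combination:
1 = 25 − 6·4
1 = −6·29 + 7·25
1 = 7·112 − 27·29
1 = −27·925 + 223·112
1 = 223·2887 − 696·925
1 = −696·9586 + 2311·2887
So 2887·2311 ≡ 1 (mod 9586).

2311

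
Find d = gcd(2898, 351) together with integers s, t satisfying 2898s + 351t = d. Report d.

9

Euclidean algorithm:
2898 = 8×351 + 90
351 = 3×90 + 81
90 = 1×81 + 9
81 = 9×9 + 0
gcd(2898, 351) = 9.
Working backward:
9 = 90 − 81
9 = −351 + 4·90
9 = 4·2898 − 33·351
So 9 = (4)·2898 + (-33)·351.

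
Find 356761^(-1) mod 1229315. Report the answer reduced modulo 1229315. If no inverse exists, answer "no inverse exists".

296901

Run Euclid on (1229315, 356761):
1229315 = 3×356761 + 159032
356761 = 2×159032 + 38697
159032 = 4×38697 + 4244
38697 = 9×4244 + 501
4244 = 8×501 + 236
501 = 2×236 + 29
236 = 8×29 + 4
29 = 7×4 + 1
4 = 4×1 + 0
Since gcd(356761, 1229315) = 1, back-substitute to write 1 as a combination:
1 = 29 − 7·4
1 = −7·236 + 57·29
1 = 57·501 − 121·236
1 = −121·4244 + 1025·501
1 = 1025·38697 − 9346·4244
1 = −9346·159032 + 38409·38697
1 = 38409·356761 − 86164·159032
1 = −86164·1229315 + 296901·356761
So 356761·296901 ≡ 1 (mod 1229315).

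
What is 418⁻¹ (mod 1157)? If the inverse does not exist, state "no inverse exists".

Run Euclid on (1157, 418):
1157 = 2*418 + 321
418 = 1*321 + 97
321 = 3*97 + 30
97 = 3*30 + 7
30 = 4*7 + 2
7 = 3*2 + 1
2 = 2*1 + 0
gcd = 1, so the inverse exists. Back-substitute:
1 = 7 − 3·2
1 = −3·30 + 13·7
1 = 13·97 − 42·30
1 = −42·321 + 139·97
1 = 139·418 − 181·321
1 = −181·1157 + 501·418
So 418·501 ≡ 1 (mod 1157).

501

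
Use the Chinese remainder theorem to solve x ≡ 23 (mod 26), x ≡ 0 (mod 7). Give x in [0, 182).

49

Write x = 23 + 26·k. Then 26·k ≡ 0 − 23 ≡ 5 (mod 7).
Need 26⁻¹ mod 7. Extended Euclid on (7, 5):
7 = 1*5 + 2
5 = 2*2 + 1
2 = 2*1 + 0
Back-substitute:
1 = 5 − 2·2
1 = −2·7 + 3·5
26⁻¹ ≡ 3 (mod 7), so k ≡ 3·5 ≡ 1 (mod 7).
x = 23 + 26·1 = 49.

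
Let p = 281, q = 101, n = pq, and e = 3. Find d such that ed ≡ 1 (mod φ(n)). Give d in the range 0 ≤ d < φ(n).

18667

φ(n) = (p−1)(q−1) = 280·100 = 28000.
Need d with 3·d ≡ 1 (mod 28000). Apply the extended Euclidean algorithm:
28000 = 9333*3 + 1
3 = 3*1 + 0
Back-substitute:
1 = 28000 − 9333·3
So 3·(-9333) ≡ 1 (mod 28000), hence d ≡ -9333 ≡ 18667 (mod 28000).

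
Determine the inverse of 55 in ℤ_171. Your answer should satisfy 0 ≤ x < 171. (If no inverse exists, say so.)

Apply the Euclidean algorithm to 171 and 55:
171 = 3×55 + 6
55 = 9×6 + 1
6 = 6×1 + 0
Since gcd(55, 171) = 1, back-substitute to write 1 as a combination:
1 = 55 − 9·6
1 = −9·171 + 28·55
So 55·28 ≡ 1 (mod 171).

28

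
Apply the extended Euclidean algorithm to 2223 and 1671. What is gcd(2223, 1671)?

Euclidean algorithm:
2223 = 1*1671 + 552
1671 = 3*552 + 15
552 = 36*15 + 12
15 = 1*12 + 3
12 = 4*3 + 0
gcd(2223, 1671) = 3.
Back-substituting:
3 = 15 − 12
3 = −552 + 37·15
3 = 37·1671 − 112·552
3 = −112·2223 + 149·1671
So 3 = (-112)·2223 + (149)·1671.

3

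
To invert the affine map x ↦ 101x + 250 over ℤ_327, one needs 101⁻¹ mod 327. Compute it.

68

Run Euclid on (327, 101):
327 = 3×101 + 24
101 = 4×24 + 5
24 = 4×5 + 4
5 = 1×4 + 1
4 = 4×1 + 0
gcd = 1, so the inverse exists. Back-substitute:
1 = 5 − 4
1 = −24 + 5·5
1 = 5·101 − 21·24
1 = −21·327 + 68·101
So 101·68 ≡ 1 (mod 327).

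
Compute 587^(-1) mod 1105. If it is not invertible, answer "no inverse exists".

1073

Apply the Euclidean algorithm to 1105 and 587:
1105 = 1*587 + 518
587 = 1*518 + 69
518 = 7*69 + 35
69 = 1*35 + 34
35 = 1*34 + 1
34 = 34*1 + 0
Since gcd(587, 1105) = 1, back-substitute to write 1 as a combination:
1 = 35 − 34
1 = −69 + 2·35
1 = 2·518 − 15·69
1 = −15·587 + 17·518
1 = 17·1105 − 32·587
So 587·(-32) ≡ 1 (mod 1105), and -32 ≡ 1073 (mod 1105).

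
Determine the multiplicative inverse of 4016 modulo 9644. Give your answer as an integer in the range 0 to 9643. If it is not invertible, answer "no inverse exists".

no inverse exists

Euclidean algorithm on 9644, 4016:
9644 = 2*4016 + 1612
4016 = 2*1612 + 792
1612 = 2*792 + 28
792 = 28*28 + 8
28 = 3*8 + 4
8 = 2*4 + 0
gcd(4016, 9644) = 4 ≠ 1, so 4016 has no multiplicative inverse modulo 9644.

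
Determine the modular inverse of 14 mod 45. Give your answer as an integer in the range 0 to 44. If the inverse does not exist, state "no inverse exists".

29

Apply the Euclidean algorithm to 45 and 14:
45 = 3×14 + 3
14 = 4×3 + 2
3 = 1×2 + 1
2 = 2×1 + 0
The gcd is 1. Working backward:
1 = 3 − 2
1 = −14 + 5·3
1 = 5·45 − 16·14
Hence 14⁻¹ ≡ -16 ≡ 29 (mod 45).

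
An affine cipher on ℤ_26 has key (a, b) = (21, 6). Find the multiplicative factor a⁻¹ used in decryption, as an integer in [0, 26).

gcd(26, 21) by repeated division:
26 = 1·21 + 5
21 = 4·5 + 1
5 = 5·1 + 0
The gcd is 1. Working backward:
1 = 21 − 4·5
1 = −4·26 + 5·21
So 21·5 ≡ 1 (mod 26).

5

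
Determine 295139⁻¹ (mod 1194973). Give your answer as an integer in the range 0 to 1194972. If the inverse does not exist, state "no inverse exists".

Euclidean algorithm on 1194973, 295139:
1194973 = 4*295139 + 14417
295139 = 20*14417 + 6799
14417 = 2*6799 + 819
6799 = 8*819 + 247
819 = 3*247 + 78
247 = 3*78 + 13
78 = 6*13 + 0
The gcd is 13, not 1, hence no inverse exists.

no inverse exists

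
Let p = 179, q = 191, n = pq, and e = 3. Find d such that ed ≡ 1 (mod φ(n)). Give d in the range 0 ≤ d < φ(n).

22547

φ(n) = (p−1)(q−1) = 178·190 = 33820.
Need d with 3·d ≡ 1 (mod 33820). Apply the extended Euclidean algorithm:
33820 = 11273*3 + 1
3 = 3*1 + 0
Back-substitute:
1 = 33820 − 11273·3
So 3·(-11273) ≡ 1 (mod 33820), hence d ≡ -11273 ≡ 22547 (mod 33820).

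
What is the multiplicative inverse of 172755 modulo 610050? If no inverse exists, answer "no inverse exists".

Compute gcd(172755, 610050):
610050 = 3×172755 + 91785
172755 = 1×91785 + 80970
91785 = 1×80970 + 10815
80970 = 7×10815 + 5265
10815 = 2×5265 + 285
5265 = 18×285 + 135
285 = 2×135 + 15
135 = 9×15 + 0
gcd(172755, 610050) = 15 ≠ 1, so 172755 has no multiplicative inverse modulo 610050.

no inverse exists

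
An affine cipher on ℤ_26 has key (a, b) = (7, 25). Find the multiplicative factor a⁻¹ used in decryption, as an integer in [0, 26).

Extended Euclidean algorithm:
26 = 3×7 + 5
7 = 1×5 + 2
5 = 2×2 + 1
2 = 2×1 + 0
Since gcd(7, 26) = 1, back-substitute to write 1 as a combination:
1 = 5 − 2·2
1 = −2·7 + 3·5
1 = 3·26 − 11·7
So 7·(-11) ≡ 1 (mod 26), and -11 ≡ 15 (mod 26).

15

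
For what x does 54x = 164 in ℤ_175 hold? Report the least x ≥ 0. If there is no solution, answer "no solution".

16

First find gcd(54, 175):
175 = 3*54 + 13
54 = 4*13 + 2
13 = 6*2 + 1
2 = 2*1 + 0
gcd = 1, so a unique solution mod 175 exists.
Back-substitute for the Bézout coefficients:
1 = 13 − 6·2
1 = −6·54 + 25·13
1 = 25·175 − 81·54
So 54·(-81) ≡ 1 (mod 175), giving 54⁻¹ ≡ 94.
x ≡ 54⁻¹·164 ≡ 94·164 ≡ 16 (mod 175).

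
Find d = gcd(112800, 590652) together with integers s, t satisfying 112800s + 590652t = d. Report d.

Repeated division:
590652 = 5·112800 + 26652
112800 = 4·26652 + 6192
26652 = 4·6192 + 1884
6192 = 3·1884 + 540
1884 = 3·540 + 264
540 = 2·264 + 12
264 = 22·12 + 0
gcd(112800, 590652) = 12.
Working backward:
12 = 540 − 2·264
12 = −2·1884 + 7·540
12 = 7·6192 − 23·1884
12 = −23·26652 + 99·6192
12 = 99·112800 − 419·26652
12 = −419·590652 + 2194·112800
So 12 = (-419)·590652 + (2194)·112800.

12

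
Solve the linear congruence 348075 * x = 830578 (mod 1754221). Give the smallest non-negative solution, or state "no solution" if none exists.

37962

First find gcd(348075, 1754221):
1754221 = 5*348075 + 13846
348075 = 25*13846 + 1925
13846 = 7*1925 + 371
1925 = 5*371 + 70
371 = 5*70 + 21
70 = 3*21 + 7
21 = 3*7 + 0
gcd = 7 and 7 | 830578, so solutions exist. Divide through by 7: 49725x ≡ 118654 (mod 250603).
Now find 49725⁻¹ mod 250603:
250603 = 5*49725 + 1978
49725 = 25*1978 + 275
1978 = 7*275 + 53
275 = 5*53 + 10
53 = 5*10 + 3
10 = 3*3 + 1
3 = 3*1 + 0
Back-substitute:
1 = 10 − 3·3
1 = −3·53 + 16·10
1 = 16·275 − 83·53
1 = −83·1978 + 597·275
1 = 597·49725 − 15008·1978
1 = −15008·250603 + 75637·49725
So 49725⁻¹ ≡ 75637 (mod 250603).
Then x ≡ 75637·118654 ≡ 37962 (mod 250603); the smallest non-negative solution is x = 37962.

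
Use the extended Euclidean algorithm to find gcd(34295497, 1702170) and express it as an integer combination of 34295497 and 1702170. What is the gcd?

Euclidean algorithm:
34295497 = 20·1702170 + 252097
1702170 = 6·252097 + 189588
252097 = 1·189588 + 62509
189588 = 3·62509 + 2061
62509 = 30·2061 + 679
2061 = 3·679 + 24
679 = 28·24 + 7
24 = 3·7 + 3
7 = 2·3 + 1
3 = 3·1 + 0
gcd(34295497, 1702170) = 1.
Express as a combination:
1 = 7 − 2·3
1 = −2·24 + 7·7
1 = 7·679 − 198·24
1 = −198·2061 + 601·679
1 = 601·62509 − 18228·2061
1 = −18228·189588 + 55285·62509
1 = 55285·252097 − 73513·189588
1 = −73513·1702170 + 496363·252097
1 = 496363·34295497 − 10000773·1702170
So 1 = (496363)·34295497 + (-10000773)·1702170.

1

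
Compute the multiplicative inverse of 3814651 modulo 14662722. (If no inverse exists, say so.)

11267359

Extended Euclidean algorithm:
14662722 = 3*3814651 + 3218769
3814651 = 1*3218769 + 595882
3218769 = 5*595882 + 239359
595882 = 2*239359 + 117164
239359 = 2*117164 + 5031
117164 = 23*5031 + 1451
5031 = 3*1451 + 678
1451 = 2*678 + 95
678 = 7*95 + 13
95 = 7*13 + 4
13 = 3*4 + 1
4 = 4*1 + 0
gcd = 1, so the inverse exists. Back-substitute:
1 = 13 − 3·4
1 = −3·95 + 22·13
1 = 22·678 − 157·95
1 = −157·1451 + 336·678
1 = 336·5031 − 1165·1451
1 = −1165·117164 + 27131·5031
1 = 27131·239359 − 55427·117164
1 = −55427·595882 + 137985·239359
1 = 137985·3218769 − 745352·595882
1 = −745352·3814651 + 883337·3218769
1 = 883337·14662722 − 3395363·3814651
So 3814651·(-3395363) ≡ 1 (mod 14662722), and -3395363 ≡ 11267359 (mod 14662722).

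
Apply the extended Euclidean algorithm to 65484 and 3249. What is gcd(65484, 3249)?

9

Apply Euclid's algorithm to 65484 and 3249:
65484 = 20*3249 + 504
3249 = 6*504 + 225
504 = 2*225 + 54
225 = 4*54 + 9
54 = 6*9 + 0
gcd(65484, 3249) = 9.
Working backward:
9 = 225 − 4·54
9 = −4·504 + 9·225
9 = 9·3249 − 58·504
9 = −58·65484 + 1169·3249
So 9 = (-58)·65484 + (1169)·3249.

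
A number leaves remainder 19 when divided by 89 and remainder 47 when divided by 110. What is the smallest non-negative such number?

6427

Write x = 19 + 89·k. Then 89·k ≡ 47 − 19 ≡ 28 (mod 110).
Need 89⁻¹ mod 110. Extended Euclid on (110, 89):
110 = 1*89 + 21
89 = 4*21 + 5
21 = 4*5 + 1
5 = 5*1 + 0
Back-substitute:
1 = 21 − 4·5
1 = −4·89 + 17·21
1 = 17·110 − 21·89
89⁻¹ ≡ 89 (mod 110), so k ≡ 89·28 ≡ 72 (mod 110).
x = 19 + 89·72 = 6427.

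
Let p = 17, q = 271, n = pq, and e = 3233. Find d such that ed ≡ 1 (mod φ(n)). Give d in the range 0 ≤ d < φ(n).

1697

φ(n) = (p−1)(q−1) = 16·270 = 4320.
Need d with 3233·d ≡ 1 (mod 4320). Apply the extended Euclidean algorithm:
4320 = 1×3233 + 1087
3233 = 2×1087 + 1059
1087 = 1×1059 + 28
1059 = 37×28 + 23
28 = 1×23 + 5
23 = 4×5 + 3
5 = 1×3 + 2
3 = 1×2 + 1
2 = 2×1 + 0
Back-substitute:
1 = 3 − 2
1 = −5 + 2·3
1 = 2·23 − 9·5
1 = −9·28 + 11·23
1 = 11·1059 − 416·28
1 = −416·1087 + 427·1059
1 = 427·3233 − 1270·1087
1 = −1270·4320 + 1697·3233
So 3233·1697 ≡ 1 (mod 4320), hence d = 1697.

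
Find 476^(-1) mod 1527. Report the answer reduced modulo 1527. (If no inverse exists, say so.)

Run Euclid on (1527, 476):
1527 = 3×476 + 99
476 = 4×99 + 80
99 = 1×80 + 19
80 = 4×19 + 4
19 = 4×4 + 3
4 = 1×3 + 1
3 = 3×1 + 0
gcd = 1, so the inverse exists. Back-substitute:
1 = 4 − 3
1 = −19 + 5·4
1 = 5·80 − 21·19
1 = −21·99 + 26·80
1 = 26·476 − 125·99
1 = −125·1527 + 401·476
So 476·401 ≡ 1 (mod 1527).

401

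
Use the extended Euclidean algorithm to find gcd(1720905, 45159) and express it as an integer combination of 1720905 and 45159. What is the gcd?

Repeated division:
1720905 = 38×45159 + 4863
45159 = 9×4863 + 1392
4863 = 3×1392 + 687
1392 = 2×687 + 18
687 = 38×18 + 3
18 = 6×3 + 0
gcd(1720905, 45159) = 3.
Back-substituting:
3 = 687 − 38·18
3 = −38·1392 + 77·687
3 = 77·4863 − 269·1392
3 = −269·45159 + 2498·4863
3 = 2498·1720905 − 95193·45159
So 3 = (2498)·1720905 + (-95193)·45159.

3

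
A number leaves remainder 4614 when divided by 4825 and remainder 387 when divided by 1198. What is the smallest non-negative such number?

Write x = 4614 + 4825·k. Then 4825·k ≡ 387 − 4614 ≡ 565 (mod 1198).
Need 4825⁻¹ mod 1198. Extended Euclid on (1198, 33):
1198 = 36*33 + 10
33 = 3*10 + 3
10 = 3*3 + 1
3 = 3*1 + 0
Back-substitute:
1 = 10 − 3·3
1 = −3·33 + 10·10
1 = 10·1198 − 363·33
4825⁻¹ ≡ 835 (mod 1198), so k ≡ 835·565 ≡ 961 (mod 1198).
x = 4614 + 4825·961 = 4641439.

4641439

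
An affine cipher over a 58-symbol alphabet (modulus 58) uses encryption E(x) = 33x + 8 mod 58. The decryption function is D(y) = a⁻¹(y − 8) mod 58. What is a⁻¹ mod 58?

gcd(58, 33) by repeated division:
58 = 1·33 + 25
33 = 1·25 + 8
25 = 3·8 + 1
8 = 8·1 + 0
Since gcd(33, 58) = 1, back-substitute to write 1 as a combination:
1 = 25 − 3·8
1 = −3·33 + 4·25
1 = 4·58 − 7·33
Thus 33·(-7) ≡ 1 (mod 58); reducing, -7 mod 58 = 51.

51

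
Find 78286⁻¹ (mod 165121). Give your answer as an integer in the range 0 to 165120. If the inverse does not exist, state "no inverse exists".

113068

Apply the Euclidean algorithm to 165121 and 78286:
165121 = 2·78286 + 8549
78286 = 9·8549 + 1345
8549 = 6·1345 + 479
1345 = 2·479 + 387
479 = 1·387 + 92
387 = 4·92 + 19
92 = 4·19 + 16
19 = 1·16 + 3
16 = 5·3 + 1
3 = 3·1 + 0
Since gcd(78286, 165121) = 1, back-substitute to write 1 as a combination:
1 = 16 − 5·3
1 = −5·19 + 6·16
1 = 6·92 − 29·19
1 = −29·387 + 122·92
1 = 122·479 − 151·387
1 = −151·1345 + 424·479
1 = 424·8549 − 2695·1345
1 = −2695·78286 + 24679·8549
1 = 24679·165121 − 52053·78286
So 78286·(-52053) ≡ 1 (mod 165121), and -52053 ≡ 113068 (mod 165121).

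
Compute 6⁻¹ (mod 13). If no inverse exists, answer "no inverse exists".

11

Run Euclid on (13, 6):
13 = 2·6 + 1
6 = 6·1 + 0
The gcd is 1. Working backward:
1 = 13 − 2·6
Thus 6·(-2) ≡ 1 (mod 13); reducing, -2 mod 13 = 11.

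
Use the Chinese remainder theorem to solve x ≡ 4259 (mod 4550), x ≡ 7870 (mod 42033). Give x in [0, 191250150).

100172509

Write x = 4259 + 4550·k. Then 4550·k ≡ 7870 − 4259 ≡ 3611 (mod 42033).
Need 4550⁻¹ mod 42033. Extended Euclid on (42033, 4550):
42033 = 9*4550 + 1083
4550 = 4*1083 + 218
1083 = 4*218 + 211
218 = 1*211 + 7
211 = 30*7 + 1
7 = 7*1 + 0
Back-substitute:
1 = 211 − 30·7
1 = −30·218 + 31·211
1 = 31·1083 − 154·218
1 = −154·4550 + 647·1083
1 = 647·42033 − 5977·4550
4550⁻¹ ≡ 36056 (mod 42033), so k ≡ 36056·3611 ≡ 22015 (mod 42033).
x = 4259 + 4550·22015 = 100172509.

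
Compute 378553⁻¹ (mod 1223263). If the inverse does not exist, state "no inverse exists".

Apply the Euclidean algorithm to 1223263 and 378553:
1223263 = 3*378553 + 87604
378553 = 4*87604 + 28137
87604 = 3*28137 + 3193
28137 = 8*3193 + 2593
3193 = 1*2593 + 600
2593 = 4*600 + 193
600 = 3*193 + 21
193 = 9*21 + 4
21 = 5*4 + 1
4 = 4*1 + 0
Since gcd(378553, 1223263) = 1, back-substitute to write 1 as a combination:
1 = 21 − 5·4
1 = −5·193 + 46·21
1 = 46·600 − 143·193
1 = −143·2593 + 618·600
1 = 618·3193 − 761·2593
1 = −761·28137 + 6706·3193
1 = 6706·87604 − 20879·28137
1 = −20879·378553 + 90222·87604
1 = 90222·1223263 − 291545·378553
Hence 378553⁻¹ ≡ -291545 ≡ 931718 (mod 1223263).

931718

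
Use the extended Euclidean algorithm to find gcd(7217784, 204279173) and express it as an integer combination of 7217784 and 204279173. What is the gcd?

Apply Euclid's algorithm to 204279173 and 7217784:
204279173 = 28·7217784 + 2181221
7217784 = 3·2181221 + 674121
2181221 = 3·674121 + 158858
674121 = 4·158858 + 38689
158858 = 4·38689 + 4102
38689 = 9·4102 + 1771
4102 = 2·1771 + 560
1771 = 3·560 + 91
560 = 6·91 + 14
91 = 6·14 + 7
14 = 2·7 + 0
gcd(7217784, 204279173) = 7.
Back-substituting:
7 = 91 − 6·14
7 = −6·560 + 37·91
7 = 37·1771 − 117·560
7 = −117·4102 + 271·1771
7 = 271·38689 − 2556·4102
7 = −2556·158858 + 10495·38689
7 = 10495·674121 − 44536·158858
7 = −44536·2181221 + 144103·674121
7 = 144103·7217784 − 476845·2181221
7 = −476845·204279173 + 13495763·7217784
So 7 = (-476845)·204279173 + (13495763)·7217784.

7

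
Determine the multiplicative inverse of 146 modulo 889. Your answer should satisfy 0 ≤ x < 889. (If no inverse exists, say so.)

Run Euclid on (889, 146):
889 = 6·146 + 13
146 = 11·13 + 3
13 = 4·3 + 1
3 = 3·1 + 0
Since gcd(146, 889) = 1, back-substitute to write 1 as a combination:
1 = 13 − 4·3
1 = −4·146 + 45·13
1 = 45·889 − 274·146
So 146·(-274) ≡ 1 (mod 889), and -274 ≡ 615 (mod 889).

615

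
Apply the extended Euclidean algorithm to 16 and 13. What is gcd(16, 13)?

Apply Euclid's algorithm to 16 and 13:
16 = 1*13 + 3
13 = 4*3 + 1
3 = 3*1 + 0
gcd(16, 13) = 1.
Express as a combination:
1 = 13 − 4·3
1 = −4·16 + 5·13
So 1 = (-4)·16 + (5)·13.

1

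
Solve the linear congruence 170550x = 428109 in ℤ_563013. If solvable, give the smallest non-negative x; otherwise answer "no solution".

no solution

gcd(170550, 563013):
563013 = 3×170550 + 51363
170550 = 3×51363 + 16461
51363 = 3×16461 + 1980
16461 = 8×1980 + 621
1980 = 3×621 + 117
621 = 5×117 + 36
117 = 3×36 + 9
36 = 4×9 + 0
gcd = 9, but 9 ∤ 428109, so the congruence has no solution.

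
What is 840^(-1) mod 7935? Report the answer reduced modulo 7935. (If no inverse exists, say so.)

no inverse exists

Euclidean algorithm on 7935, 840:
7935 = 9×840 + 375
840 = 2×375 + 90
375 = 4×90 + 15
90 = 6×15 + 0
Since gcd = 15 > 1, 840 is not a unit mod 7935.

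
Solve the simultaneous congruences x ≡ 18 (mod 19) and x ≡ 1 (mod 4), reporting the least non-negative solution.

Write x = 18 + 19·k. Then 19·k ≡ 1 − 18 ≡ 3 (mod 4).
Need 19⁻¹ mod 4. Extended Euclid on (4, 3):
4 = 1·3 + 1
3 = 3·1 + 0
Back-substitute:
1 = 4 − 3
19⁻¹ ≡ 3 (mod 4), so k ≡ 3·3 ≡ 1 (mod 4).
x = 18 + 19·1 = 37.

37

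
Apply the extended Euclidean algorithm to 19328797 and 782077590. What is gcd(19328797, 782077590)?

1

Repeated division:
782077590 = 40*19328797 + 8925710
19328797 = 2*8925710 + 1477377
8925710 = 6*1477377 + 61448
1477377 = 24*61448 + 2625
61448 = 23*2625 + 1073
2625 = 2*1073 + 479
1073 = 2*479 + 115
479 = 4*115 + 19
115 = 6*19 + 1
19 = 19*1 + 0
gcd(19328797, 782077590) = 1.
Back-substituting:
1 = 115 − 6·19
1 = −6·479 + 25·115
1 = 25·1073 − 56·479
1 = −56·2625 + 137·1073
1 = 137·61448 − 3207·2625
1 = −3207·1477377 + 77105·61448
1 = 77105·8925710 − 465837·1477377
1 = −465837·19328797 + 1008779·8925710
1 = 1008779·782077590 − 40816997·19328797
So 1 = (1008779)·782077590 + (-40816997)·19328797.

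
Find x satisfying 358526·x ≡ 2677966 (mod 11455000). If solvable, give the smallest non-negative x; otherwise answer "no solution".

4965941

First find gcd(358526, 11455000):
11455000 = 31×358526 + 340694
358526 = 1×340694 + 17832
340694 = 19×17832 + 1886
17832 = 9×1886 + 858
1886 = 2×858 + 170
858 = 5×170 + 8
170 = 21×8 + 2
8 = 4×2 + 0
gcd = 2 and 2 | 2677966, so solutions exist. Divide through by 2: 179263x ≡ 1338983 (mod 5727500).
Now find 179263⁻¹ mod 5727500:
5727500 = 31*179263 + 170347
179263 = 1*170347 + 8916
170347 = 19*8916 + 943
8916 = 9*943 + 429
943 = 2*429 + 85
429 = 5*85 + 4
85 = 21*4 + 1
4 = 4*1 + 0
Back-substitute:
1 = 85 − 21·4
1 = −21·429 + 106·85
1 = 106·943 − 233·429
1 = −233·8916 + 2203·943
1 = 2203·170347 − 42090·8916
1 = −42090·179263 + 44293·170347
1 = 44293·5727500 − 1415173·179263
So 179263·(-1415173) ≡ 1 (mod 5727500), i.e. 179263⁻¹ ≡ 4312327.
Then x ≡ 4312327·1338983 ≡ 4965941 (mod 5727500); the smallest non-negative solution is x = 4965941.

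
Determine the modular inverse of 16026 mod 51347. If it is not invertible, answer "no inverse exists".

16901

Apply the Euclidean algorithm to 51347 and 16026:
51347 = 3·16026 + 3269
16026 = 4·3269 + 2950
3269 = 1·2950 + 319
2950 = 9·319 + 79
319 = 4·79 + 3
79 = 26·3 + 1
3 = 3·1 + 0
The gcd is 1. Working backward:
1 = 79 − 26·3
1 = −26·319 + 105·79
1 = 105·2950 − 971·319
1 = −971·3269 + 1076·2950
1 = 1076·16026 − 5275·3269
1 = −5275·51347 + 16901·16026
So 16026·16901 ≡ 1 (mod 51347).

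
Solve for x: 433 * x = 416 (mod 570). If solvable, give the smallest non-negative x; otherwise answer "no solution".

First find gcd(433, 570):
570 = 1·433 + 137
433 = 3·137 + 22
137 = 6·22 + 5
22 = 4·5 + 2
5 = 2·2 + 1
2 = 2·1 + 0
gcd = 1, so a unique solution mod 570 exists.
Back-substitute for the Bézout coefficients:
1 = 5 − 2·2
1 = −2·22 + 9·5
1 = 9·137 − 56·22
1 = −56·433 + 177·137
1 = 177·570 − 233·433
So 433·(-233) ≡ 1 (mod 570), giving 433⁻¹ ≡ 337.
x ≡ 433⁻¹·416 ≡ 337·416 ≡ 542 (mod 570).

542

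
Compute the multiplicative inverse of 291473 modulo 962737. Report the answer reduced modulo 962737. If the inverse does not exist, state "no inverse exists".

730212

Extended Euclidean algorithm:
962737 = 3×291473 + 88318
291473 = 3×88318 + 26519
88318 = 3×26519 + 8761
26519 = 3×8761 + 236
8761 = 37×236 + 29
236 = 8×29 + 4
29 = 7×4 + 1
4 = 4×1 + 0
gcd = 1, so the inverse exists. Back-substitute:
1 = 29 − 7·4
1 = −7·236 + 57·29
1 = 57·8761 − 2116·236
1 = −2116·26519 + 6405·8761
1 = 6405·88318 − 21331·26519
1 = −21331·291473 + 70398·88318
1 = 70398·962737 − 232525·291473
Thus 291473·(-232525) ≡ 1 (mod 962737); reducing, -232525 mod 962737 = 730212.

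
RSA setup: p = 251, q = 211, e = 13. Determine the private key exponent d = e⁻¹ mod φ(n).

φ(n) = (p−1)(q−1) = 250·210 = 52500.
Need d with 13·d ≡ 1 (mod 52500). Apply the extended Euclidean algorithm:
52500 = 4038·13 + 6
13 = 2·6 + 1
6 = 6·1 + 0
Back-substitute:
1 = 13 − 2·6
1 = −2·52500 + 8077·13
So 13·8077 ≡ 1 (mod 52500), hence d = 8077.

8077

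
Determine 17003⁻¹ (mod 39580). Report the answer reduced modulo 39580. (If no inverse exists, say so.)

7747

Run Euclid on (39580, 17003):
39580 = 2×17003 + 5574
17003 = 3×5574 + 281
5574 = 19×281 + 235
281 = 1×235 + 46
235 = 5×46 + 5
46 = 9×5 + 1
5 = 5×1 + 0
gcd = 1, so the inverse exists. Back-substitute:
1 = 46 − 9·5
1 = −9·235 + 46·46
1 = 46·281 − 55·235
1 = −55·5574 + 1091·281
1 = 1091·17003 − 3328·5574
1 = −3328·39580 + 7747·17003
So 17003·7747 ≡ 1 (mod 39580).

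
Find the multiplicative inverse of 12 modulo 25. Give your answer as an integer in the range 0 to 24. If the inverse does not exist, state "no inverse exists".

23

gcd(25, 12) by repeated division:
25 = 2*12 + 1
12 = 12*1 + 0
Since gcd(12, 25) = 1, back-substitute to write 1 as a combination:
1 = 25 − 2·12
So 12·(-2) ≡ 1 (mod 25), and -2 ≡ 23 (mod 25).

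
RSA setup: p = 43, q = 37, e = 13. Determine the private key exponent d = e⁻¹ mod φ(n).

φ(n) = (p−1)(q−1) = 42·36 = 1512.
Need d with 13·d ≡ 1 (mod 1512). Apply the extended Euclidean algorithm:
1512 = 116·13 + 4
13 = 3·4 + 1
4 = 4·1 + 0
Back-substitute:
1 = 13 − 3·4
1 = −3·1512 + 349·13
So 13·349 ≡ 1 (mod 1512), hence d = 349.

349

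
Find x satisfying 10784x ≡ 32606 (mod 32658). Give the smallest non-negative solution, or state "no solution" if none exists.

8752

First find gcd(10784, 32658):
32658 = 3*10784 + 306
10784 = 35*306 + 74
306 = 4*74 + 10
74 = 7*10 + 4
10 = 2*4 + 2
4 = 2*2 + 0
gcd = 2 and 2 | 32606, so solutions exist. Divide through by 2: 5392x ≡ 16303 (mod 16329).
Now find 5392⁻¹ mod 16329:
16329 = 3·5392 + 153
5392 = 35·153 + 37
153 = 4·37 + 5
37 = 7·5 + 2
5 = 2·2 + 1
2 = 2·1 + 0
Back-substitute:
1 = 5 − 2·2
1 = −2·37 + 15·5
1 = 15·153 − 62·37
1 = −62·5392 + 2185·153
1 = 2185·16329 − 6617·5392
So 5392·(-6617) ≡ 1 (mod 16329), i.e. 5392⁻¹ ≡ 9712.
Then x ≡ 9712·16303 ≡ 8752 (mod 16329); the smallest non-negative solution is x = 8752.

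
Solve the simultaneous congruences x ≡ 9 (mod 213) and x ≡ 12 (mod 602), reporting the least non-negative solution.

Write x = 9 + 213·k. Then 213·k ≡ 12 − 9 ≡ 3 (mod 602).
Need 213⁻¹ mod 602. Extended Euclid on (602, 213):
602 = 2*213 + 176
213 = 1*176 + 37
176 = 4*37 + 28
37 = 1*28 + 9
28 = 3*9 + 1
9 = 9*1 + 0
Back-substitute:
1 = 28 − 3·9
1 = −3·37 + 4·28
1 = 4·176 − 19·37
1 = −19·213 + 23·176
1 = 23·602 − 65·213
213⁻¹ ≡ 537 (mod 602), so k ≡ 537·3 ≡ 407 (mod 602).
x = 9 + 213·407 = 86700.

86700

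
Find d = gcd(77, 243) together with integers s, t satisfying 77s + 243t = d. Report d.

Repeated division:
243 = 3×77 + 12
77 = 6×12 + 5
12 = 2×5 + 2
5 = 2×2 + 1
2 = 2×1 + 0
gcd(77, 243) = 1.
Back-substituting:
1 = 5 − 2·2
1 = −2·12 + 5·5
1 = 5·77 − 32·12
1 = −32·243 + 101·77
So 1 = (-32)·243 + (101)·77.

1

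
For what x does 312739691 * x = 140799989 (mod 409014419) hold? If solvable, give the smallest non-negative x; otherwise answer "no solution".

26649788

First find gcd(312739691, 409014419):
409014419 = 1·312739691 + 96274728
312739691 = 3·96274728 + 23915507
96274728 = 4·23915507 + 612700
23915507 = 39·612700 + 20207
612700 = 30·20207 + 6490
20207 = 3·6490 + 737
6490 = 8·737 + 594
737 = 1·594 + 143
594 = 4·143 + 22
143 = 6·22 + 11
22 = 2·11 + 0
gcd = 11 and 11 | 140799989, so solutions exist. Divide through by 11: 28430881x ≡ 12799999 (mod 37183129).
Now find 28430881⁻¹ mod 37183129:
37183129 = 1*28430881 + 8752248
28430881 = 3*8752248 + 2174137
8752248 = 4*2174137 + 55700
2174137 = 39*55700 + 1837
55700 = 30*1837 + 590
1837 = 3*590 + 67
590 = 8*67 + 54
67 = 1*54 + 13
54 = 4*13 + 2
13 = 6*2 + 1
2 = 2*1 + 0
Back-substitute:
1 = 13 − 6·2
1 = −6·54 + 25·13
1 = 25·67 − 31·54
1 = −31·590 + 273·67
1 = 273·1837 − 850·590
1 = −850·55700 + 25773·1837
1 = 25773·2174137 − 1005997·55700
1 = −1005997·8752248 + 4049761·2174137
1 = 4049761·28430881 − 13155280·8752248
1 = −13155280·37183129 + 17205041·28430881
So 28430881⁻¹ ≡ 17205041 (mod 37183129).
Then x ≡ 17205041·12799999 ≡ 26649788 (mod 37183129); the smallest non-negative solution is x = 26649788.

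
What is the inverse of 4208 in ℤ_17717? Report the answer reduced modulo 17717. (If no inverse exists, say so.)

13553

Apply the Euclidean algorithm to 17717 and 4208:
17717 = 4×4208 + 885
4208 = 4×885 + 668
885 = 1×668 + 217
668 = 3×217 + 17
217 = 12×17 + 13
17 = 1×13 + 4
13 = 3×4 + 1
4 = 4×1 + 0
The gcd is 1. Working backward:
1 = 13 − 3·4
1 = −3·17 + 4·13
1 = 4·217 − 51·17
1 = −51·668 + 157·217
1 = 157·885 − 208·668
1 = −208·4208 + 989·885
1 = 989·17717 − 4164·4208
Hence 4208⁻¹ ≡ -4164 ≡ 13553 (mod 17717).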